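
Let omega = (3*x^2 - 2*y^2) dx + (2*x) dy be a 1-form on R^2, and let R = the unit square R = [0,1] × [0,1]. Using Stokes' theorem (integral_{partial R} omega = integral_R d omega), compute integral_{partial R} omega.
integral_(partial R) omega = 4

Stokes: integral_partial_R omega = integral_R d omega with d omega = (∂Q/∂x - ∂P/∂y) dx ∧ dy.
  ∂Q/∂x = 2
  ∂P/∂y = -4*y
  integrand = ∂Q/∂x - ∂P/∂y = 4*y + 2.
Integrating over R: integral_0^1 integral_0^1 (4*y + 2) dx dy = 4.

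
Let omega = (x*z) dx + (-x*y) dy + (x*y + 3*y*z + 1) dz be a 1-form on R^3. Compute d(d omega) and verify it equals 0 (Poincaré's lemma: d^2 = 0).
d(d omega) = 0

Step 1: d omega = sum_{i<j} (∂f_j/∂x_i - ∂f_i/∂x_j) dx_i ∧ dx_j:
  coeff of dx ∧ dy: -y
  coeff of dx ∧ dz: -x + y
  coeff of dy ∧ dz: x + 3*z
Step 2: Apply d again to each 2-form coefficient. The only possible 3-form in R^3 is dx ∧ dy ∧ dz, with coefficient
  ∂(coeff of dy∧dz)/∂x - ∂(coeff of dx∧dz)/∂y + ∂(coeff of dx∧dy)/∂z
  = ∂/∂x (x + 3*z) - ∂/∂y (-x + y) + ∂/∂z (-y).
Each of these terms simplifies to sums of mixed partials that cancel in pairs. The result is 0 (by equality of mixed partials for smooth functions — Schwarz / Clairaut).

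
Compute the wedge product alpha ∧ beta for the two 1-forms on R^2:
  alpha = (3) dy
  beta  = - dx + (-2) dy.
alpha ∧ beta = (3) dx ∧ dy

Distribute the wedge, using dx_i ∧ dx_j = -dx_j ∧ dx_i and dx_i ∧ dx_i = 0. For each pair (i, j) with i < j, the coefficient of dx_i ∧ dx_j in alpha ∧ beta is (alpha_i * beta_j - alpha_j * beta_i). Collecting: alpha ∧ beta = (3) dx ∧ dy.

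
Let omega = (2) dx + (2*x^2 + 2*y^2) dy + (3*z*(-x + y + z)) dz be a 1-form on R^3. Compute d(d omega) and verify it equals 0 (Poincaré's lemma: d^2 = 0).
d(d omega) = 0

Step 1: d omega = sum_{i<j} (∂f_j/∂x_i - ∂f_i/∂x_j) dx_i ∧ dx_j:
  coeff of dx ∧ dy: 4*x
  coeff of dx ∧ dz: -3*z
  coeff of dy ∧ dz: 3*z
Step 2: Apply d again to each 2-form coefficient. The only possible 3-form in R^3 is dx ∧ dy ∧ dz, with coefficient
  ∂(coeff of dy∧dz)/∂x - ∂(coeff of dx∧dz)/∂y + ∂(coeff of dx∧dy)/∂z
  = ∂/∂x (3*z) - ∂/∂y (-3*z) + ∂/∂z (4*x).
Each of these terms simplifies to sums of mixed partials that cancel in pairs. The result is 0 (by equality of mixed partials for smooth functions — Schwarz / Clairaut).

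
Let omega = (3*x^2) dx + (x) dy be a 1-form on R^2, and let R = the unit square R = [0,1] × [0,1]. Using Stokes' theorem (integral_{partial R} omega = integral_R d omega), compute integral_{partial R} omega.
integral_(partial R) omega = 1

Stokes: integral_partial_R omega = integral_R d omega with d omega = (∂Q/∂x - ∂P/∂y) dx ∧ dy.
  ∂Q/∂x = 1
  ∂P/∂y = 0
  integrand = ∂Q/∂x - ∂P/∂y = 1.
Integrating over R: integral_0^1 integral_0^1 (1) dx dy = 1.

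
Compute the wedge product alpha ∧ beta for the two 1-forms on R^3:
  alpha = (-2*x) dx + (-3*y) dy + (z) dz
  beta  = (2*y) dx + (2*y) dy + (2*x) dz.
alpha ∧ beta = (2*y*(-2*x + 3*y)) dx ∧ dy + (-4*x^2 - 2*y*z) dx ∧ dz + (-2*y*(3*x + z)) dy ∧ dz

Distribute the wedge, using dx_i ∧ dx_j = -dx_j ∧ dx_i and dx_i ∧ dx_i = 0. For each pair (i, j) with i < j, the coefficient of dx_i ∧ dx_j in alpha ∧ beta is (alpha_i * beta_j - alpha_j * beta_i). Collecting: alpha ∧ beta = (2*y*(-2*x + 3*y)) dx ∧ dy + (-4*x^2 - 2*y*z) dx ∧ dz + (-2*y*(3*x + z)) dy ∧ dz.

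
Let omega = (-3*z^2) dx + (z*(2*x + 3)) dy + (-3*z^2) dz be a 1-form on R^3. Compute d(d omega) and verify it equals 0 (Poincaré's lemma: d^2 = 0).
d(d omega) = 0

Step 1: d omega = sum_{i<j} (∂f_j/∂x_i - ∂f_i/∂x_j) dx_i ∧ dx_j:
  coeff of dx ∧ dy: 2*z
  coeff of dx ∧ dz: 6*z
  coeff of dy ∧ dz: -2*x - 3
Step 2: Apply d again to each 2-form coefficient. The only possible 3-form in R^3 is dx ∧ dy ∧ dz, with coefficient
  ∂(coeff of dy∧dz)/∂x - ∂(coeff of dx∧dz)/∂y + ∂(coeff of dx∧dy)/∂z
  = ∂/∂x (-2*x - 3) - ∂/∂y (6*z) + ∂/∂z (2*z).
Each of these terms simplifies to sums of mixed partials that cancel in pairs. The result is 0 (by equality of mixed partials for smooth functions — Schwarz / Clairaut).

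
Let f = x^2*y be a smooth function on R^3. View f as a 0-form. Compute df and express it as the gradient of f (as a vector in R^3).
df = (2*x*y) dx + (x^2) dy + (0) dz; grad f = (2*x*y, x^2, 0)

For a 0-form f, d f = (∂f/∂x) dx + (∂f/∂y) dy + (∂f/∂z) dz. The components of the vector representation are exactly the entries of grad f in Cartesian coordinates:
  ∂f/∂x = 2*x*y
  ∂f/∂y = x^2
  ∂f/∂z = 0.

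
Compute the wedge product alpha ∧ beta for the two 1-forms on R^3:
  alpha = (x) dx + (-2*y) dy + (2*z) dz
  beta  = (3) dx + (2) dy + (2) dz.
alpha ∧ beta = (2*x + 6*y) dx ∧ dy + (2*x - 6*z) dx ∧ dz + (-4*y - 4*z) dy ∧ dz

Distribute the wedge, using dx_i ∧ dx_j = -dx_j ∧ dx_i and dx_i ∧ dx_i = 0. For each pair (i, j) with i < j, the coefficient of dx_i ∧ dx_j in alpha ∧ beta is (alpha_i * beta_j - alpha_j * beta_i). Collecting: alpha ∧ beta = (2*x + 6*y) dx ∧ dy + (2*x - 6*z) dx ∧ dz + (-4*y - 4*z) dy ∧ dz.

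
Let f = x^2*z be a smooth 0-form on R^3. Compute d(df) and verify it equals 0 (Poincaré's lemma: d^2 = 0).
d(df) = 0

Step 1: df = sum_i (∂f/∂x_i) dx_i = (2*x*z) dx + (0) dy + (x^2) dz.
Step 2: Apply d again. Using the 1-form formula, the coefficient of dx ∧ dy in d(df) is ∂^2 f/∂x ∂y - ∂^2 f/∂y ∂x = (0) - (0) = 0 (equality of mixed partials for smooth f).
Similarly for dx ∧ dz and dy ∧ dz — all coefficients vanish. So d(df) = 0.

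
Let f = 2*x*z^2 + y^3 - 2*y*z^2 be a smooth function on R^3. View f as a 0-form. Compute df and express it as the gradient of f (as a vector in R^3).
df = (2*z^2) dx + (3*y^2 - 2*z^2) dy + (4*z*(x - y)) dz; grad f = (2*z^2, 3*y^2 - 2*z^2, 4*z*(x - y))

For a 0-form f, d f = (∂f/∂x) dx + (∂f/∂y) dy + (∂f/∂z) dz. The components of the vector representation are exactly the entries of grad f in Cartesian coordinates:
  ∂f/∂x = 2*z^2
  ∂f/∂y = 3*y^2 - 2*z^2
  ∂f/∂z = 4*z*(x - y).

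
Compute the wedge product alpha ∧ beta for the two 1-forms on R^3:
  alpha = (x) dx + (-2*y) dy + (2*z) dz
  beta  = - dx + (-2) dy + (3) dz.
alpha ∧ beta = (-2*x - 2*y) dx ∧ dy + (3*x + 2*z) dx ∧ dz + (-6*y + 4*z) dy ∧ dz

Distribute the wedge, using dx_i ∧ dx_j = -dx_j ∧ dx_i and dx_i ∧ dx_i = 0. For each pair (i, j) with i < j, the coefficient of dx_i ∧ dx_j in alpha ∧ beta is (alpha_i * beta_j - alpha_j * beta_i). Collecting: alpha ∧ beta = (-2*x - 2*y) dx ∧ dy + (3*x + 2*z) dx ∧ dz + (-6*y + 4*z) dy ∧ dz.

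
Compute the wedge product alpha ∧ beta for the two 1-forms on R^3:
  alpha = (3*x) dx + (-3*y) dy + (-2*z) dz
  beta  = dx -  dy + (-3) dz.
alpha ∧ beta = (-3*x + 3*y) dx ∧ dy + (-9*x + 2*z) dx ∧ dz + (9*y - 2*z) dy ∧ dz

Distribute the wedge, using dx_i ∧ dx_j = -dx_j ∧ dx_i and dx_i ∧ dx_i = 0. For each pair (i, j) with i < j, the coefficient of dx_i ∧ dx_j in alpha ∧ beta is (alpha_i * beta_j - alpha_j * beta_i). Collecting: alpha ∧ beta = (-3*x + 3*y) dx ∧ dy + (-9*x + 2*z) dx ∧ dz + (9*y - 2*z) dy ∧ dz.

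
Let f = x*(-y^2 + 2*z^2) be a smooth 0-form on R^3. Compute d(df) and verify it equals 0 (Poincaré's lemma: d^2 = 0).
d(df) = 0

Step 1: df = sum_i (∂f/∂x_i) dx_i = (-y^2 + 2*z^2) dx + (-2*x*y) dy + (4*x*z) dz.
Step 2: Apply d again. Using the 1-form formula, the coefficient of dx ∧ dy in d(df) is ∂^2 f/∂x ∂y - ∂^2 f/∂y ∂x = (-2*y) - (-2*y) = 0 (equality of mixed partials for smooth f).
Similarly for dx ∧ dz and dy ∧ dz — all coefficients vanish. So d(df) = 0.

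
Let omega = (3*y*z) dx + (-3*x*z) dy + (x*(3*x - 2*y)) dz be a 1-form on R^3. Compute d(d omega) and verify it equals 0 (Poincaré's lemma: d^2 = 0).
d(d omega) = 0

Step 1: d omega = sum_{i<j} (∂f_j/∂x_i - ∂f_i/∂x_j) dx_i ∧ dx_j:
  coeff of dx ∧ dy: -6*z
  coeff of dx ∧ dz: 6*x - 5*y
  coeff of dy ∧ dz: x
Step 2: Apply d again to each 2-form coefficient. The only possible 3-form in R^3 is dx ∧ dy ∧ dz, with coefficient
  ∂(coeff of dy∧dz)/∂x - ∂(coeff of dx∧dz)/∂y + ∂(coeff of dx∧dy)/∂z
  = ∂/∂x (x) - ∂/∂y (6*x - 5*y) + ∂/∂z (-6*z).
Each of these terms simplifies to sums of mixed partials that cancel in pairs. The result is 0 (by equality of mixed partials for smooth functions — Schwarz / Clairaut).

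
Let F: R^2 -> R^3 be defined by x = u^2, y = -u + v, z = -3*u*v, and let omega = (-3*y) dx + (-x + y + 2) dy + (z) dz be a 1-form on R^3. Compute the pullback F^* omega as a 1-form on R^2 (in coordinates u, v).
F^* omega = (7*u^2 + 9*u*v^2 - 6*u*v + u - v - 2) du + (9*u^2*v - u^2 - u + v + 2) dv

Using F^*(f dg) = (f ∘ F) d(g ∘ F), substitute each coordinate x_i by F_i(u, v) in f_i, and replace dx_i by d F_i = (∂F_i/∂u) du + (∂F_i/∂v) dv.
  For the x component: f_1(F) = 3*u - 3*v; d F_1 = (2*u) du + (0) dv
  For the y component: f_2(F) = -u^2 - u + v + 2; d F_2 = (-1) du + (1) dv
  For the z component: f_3(F) = -3*u*v; d F_3 = (-3*v) du + (-3*u) dv
Combining and collecting du, dv coefficients:
  coeff of du: 7*u^2 + 9*u*v^2 - 6*u*v + u - v - 2
  coeff of dv: 9*u^2*v - u^2 - u + v + 2
F^* omega = (7*u^2 + 9*u*v^2 - 6*u*v + u - v - 2) du + (9*u^2*v - u^2 - u + v + 2) dv.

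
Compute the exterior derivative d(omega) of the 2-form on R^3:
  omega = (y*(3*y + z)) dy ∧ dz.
d(omega) = 0

For a 2-form omega = sum_{i<j} g_{ij} dx_i ∧ dx_j, the exterior derivative is
  d(omega) = sum_{i<j} d(g_{ij}) ∧ dx_i ∧ dx_j = sum_{i<j, k} (∂g_{ij}/∂x_k) dx_k ∧ dx_i ∧ dx_j.
Expand each term, using dx_k ∧ dx_i ∧ dx_j = sgn(permutation) dx_{(a)} ∧ dx_{(b)} ∧ dx_{(c)} with (a < b < c) sorted:

Collecting like 3-forms: d(omega) = 0.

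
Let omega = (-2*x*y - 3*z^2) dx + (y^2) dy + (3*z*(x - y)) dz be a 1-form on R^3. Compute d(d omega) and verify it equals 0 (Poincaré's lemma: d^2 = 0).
d(d omega) = 0

Step 1: d omega = sum_{i<j} (∂f_j/∂x_i - ∂f_i/∂x_j) dx_i ∧ dx_j:
  coeff of dx ∧ dy: 2*x
  coeff of dx ∧ dz: 9*z
  coeff of dy ∧ dz: -3*z
Step 2: Apply d again to each 2-form coefficient. The only possible 3-form in R^3 is dx ∧ dy ∧ dz, with coefficient
  ∂(coeff of dy∧dz)/∂x - ∂(coeff of dx∧dz)/∂y + ∂(coeff of dx∧dy)/∂z
  = ∂/∂x (-3*z) - ∂/∂y (9*z) + ∂/∂z (2*x).
Each of these terms simplifies to sums of mixed partials that cancel in pairs. The result is 0 (by equality of mixed partials for smooth functions — Schwarz / Clairaut).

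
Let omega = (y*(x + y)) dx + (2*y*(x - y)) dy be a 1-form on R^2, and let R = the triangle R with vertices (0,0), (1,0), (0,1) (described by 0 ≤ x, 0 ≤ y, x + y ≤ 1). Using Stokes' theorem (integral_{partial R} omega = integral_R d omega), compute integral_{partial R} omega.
integral_(partial R) omega = -1/6

Stokes: integral_partial_R omega = integral_R d omega with d omega = (∂Q/∂x - ∂P/∂y) dx ∧ dy.
  ∂Q/∂x = 2*y
  ∂P/∂y = x + 2*y
  integrand = ∂Q/∂x - ∂P/∂y = -x.
Integrating over R: integral_0^1 integral_0^{1-x} (-x) dy dx = -1/6.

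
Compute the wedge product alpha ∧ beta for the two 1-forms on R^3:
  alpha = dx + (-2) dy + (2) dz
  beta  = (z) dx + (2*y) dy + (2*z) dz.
alpha ∧ beta = (2*y + 2*z) dx ∧ dy + (-4*y - 4*z) dy ∧ dz

Distribute the wedge, using dx_i ∧ dx_j = -dx_j ∧ dx_i and dx_i ∧ dx_i = 0. For each pair (i, j) with i < j, the coefficient of dx_i ∧ dx_j in alpha ∧ beta is (alpha_i * beta_j - alpha_j * beta_i). Collecting: alpha ∧ beta = (2*y + 2*z) dx ∧ dy + (-4*y - 4*z) dy ∧ dz.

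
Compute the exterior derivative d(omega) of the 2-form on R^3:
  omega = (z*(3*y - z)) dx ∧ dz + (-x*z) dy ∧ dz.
d(omega) = (-4*z) dx ∧ dy ∧ dz

For a 2-form omega = sum_{i<j} g_{ij} dx_i ∧ dx_j, the exterior derivative is
  d(omega) = sum_{i<j} d(g_{ij}) ∧ dx_i ∧ dx_j = sum_{i<j, k} (∂g_{ij}/∂x_k) dx_k ∧ dx_i ∧ dx_j.
Expand each term, using dx_k ∧ dx_i ∧ dx_j = sgn(permutation) dx_{(a)} ∧ dx_{(b)} ∧ dx_{(c)} with (a < b < c) sorted:
  d(z*(3*y - z)) includes (∂/∂y)(z*(3*y - z)) dy = (3*z) dy, which multiplied by dx ∧ dz gives (-3*z) dx ∧ dy ∧ dz
  d(-x*z) includes (∂/∂x)(-x*z) dx = (-z) dx, which multiplied by dy ∧ dz gives (-z) dx ∧ dy ∧ dz
Collecting like 3-forms: d(omega) = (-4*z) dx ∧ dy ∧ dz.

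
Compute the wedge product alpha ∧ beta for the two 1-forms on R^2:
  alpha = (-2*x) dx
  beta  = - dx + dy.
alpha ∧ beta = (-2*x) dx ∧ dy

Distribute the wedge, using dx_i ∧ dx_j = -dx_j ∧ dx_i and dx_i ∧ dx_i = 0. For each pair (i, j) with i < j, the coefficient of dx_i ∧ dx_j in alpha ∧ beta is (alpha_i * beta_j - alpha_j * beta_i). Collecting: alpha ∧ beta = (-2*x) dx ∧ dy.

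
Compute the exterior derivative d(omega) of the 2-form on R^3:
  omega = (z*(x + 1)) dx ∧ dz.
d(omega) = 0

For a 2-form omega = sum_{i<j} g_{ij} dx_i ∧ dx_j, the exterior derivative is
  d(omega) = sum_{i<j} d(g_{ij}) ∧ dx_i ∧ dx_j = sum_{i<j, k} (∂g_{ij}/∂x_k) dx_k ∧ dx_i ∧ dx_j.
Expand each term, using dx_k ∧ dx_i ∧ dx_j = sgn(permutation) dx_{(a)} ∧ dx_{(b)} ∧ dx_{(c)} with (a < b < c) sorted:

Collecting like 3-forms: d(omega) = 0.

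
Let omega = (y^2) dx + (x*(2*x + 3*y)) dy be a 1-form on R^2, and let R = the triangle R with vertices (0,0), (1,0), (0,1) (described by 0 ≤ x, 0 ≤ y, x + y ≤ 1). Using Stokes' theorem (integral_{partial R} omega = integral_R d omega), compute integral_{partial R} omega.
integral_(partial R) omega = 5/6

Stokes: integral_partial_R omega = integral_R d omega with d omega = (∂Q/∂x - ∂P/∂y) dx ∧ dy.
  ∂Q/∂x = 4*x + 3*y
  ∂P/∂y = 2*y
  integrand = ∂Q/∂x - ∂P/∂y = 4*x + y.
Integrating over R: integral_0^1 integral_0^{1-x} (4*x + y) dy dx = 5/6.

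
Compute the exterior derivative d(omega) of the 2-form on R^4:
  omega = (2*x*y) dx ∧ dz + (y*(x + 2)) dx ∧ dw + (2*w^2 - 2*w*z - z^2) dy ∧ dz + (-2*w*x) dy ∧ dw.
d(omega) = (-2*x) dx ∧ dy ∧ dz + (-2*w - x - 2) dx ∧ dy ∧ dw + (4*w - 2*z) dy ∧ dz ∧ dw

For a 2-form omega = sum_{i<j} g_{ij} dx_i ∧ dx_j, the exterior derivative is
  d(omega) = sum_{i<j} d(g_{ij}) ∧ dx_i ∧ dx_j = sum_{i<j, k} (∂g_{ij}/∂x_k) dx_k ∧ dx_i ∧ dx_j.
Expand each term, using dx_k ∧ dx_i ∧ dx_j = sgn(permutation) dx_{(a)} ∧ dx_{(b)} ∧ dx_{(c)} with (a < b < c) sorted:
  d(2*x*y) includes (∂/∂y)(2*x*y) dy = (2*x) dy, which multiplied by dx ∧ dz gives (-2*x) dx ∧ dy ∧ dz
  d(y*(x + 2)) includes (∂/∂y)(y*(x + 2)) dy = (x + 2) dy, which multiplied by dx ∧ dw gives (-x - 2) dx ∧ dy ∧ dw
  d(2*w^2 - 2*w*z - z^2) includes (∂/∂w)(2*w^2 - 2*w*z - z^2) dw = (4*w - 2*z) dw, which multiplied by dy ∧ dz gives (4*w - 2*z) dy ∧ dz ∧ dw
  d(-2*w*x) includes (∂/∂x)(-2*w*x) dx = (-2*w) dx, which multiplied by dy ∧ dw gives (-2*w) dx ∧ dy ∧ dw
Collecting like 3-forms: d(omega) = (-2*x) dx ∧ dy ∧ dz + (-2*w - x - 2) dx ∧ dy ∧ dw + (4*w - 2*z) dy ∧ dz ∧ dw.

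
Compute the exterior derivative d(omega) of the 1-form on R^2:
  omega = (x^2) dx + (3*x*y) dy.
d(omega) = (3*y) dx ∧ dy

For a 1-form omega = sum_i f_i dx_i, the exterior derivative is
  d(omega) = sum_{i < j} (∂f_j/∂x_i - ∂f_i/∂x_j) dx_i ∧ dx_j.
  coefficient of dx ∧ dy: ∂f_2/∂x - ∂f_1/∂y = ∂(3*x*y)/∂x - ∂(x^2)/∂y = 3*y
Assembling: d(omega) = (3*y) dx ∧ dy.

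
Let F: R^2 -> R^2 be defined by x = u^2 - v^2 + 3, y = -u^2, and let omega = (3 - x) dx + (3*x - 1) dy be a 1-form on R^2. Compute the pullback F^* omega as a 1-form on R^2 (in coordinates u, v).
F^* omega = (8*u*(-u^2 + v^2 - 2)) du + (2*v*(u^2 - v^2)) dv

Using F^*(f dg) = (f ∘ F) d(g ∘ F), substitute each coordinate x_i by F_i(u, v) in f_i, and replace dx_i by d F_i = (∂F_i/∂u) du + (∂F_i/∂v) dv.
  For the x component: f_1(F) = -u^2 + v^2; d F_1 = (2*u) du + (-2*v) dv
  For the y component: f_2(F) = 3*u^2 - 3*v^2 + 8; d F_2 = (-2*u) du + (0) dv
Combining and collecting du, dv coefficients:
  coeff of du: 8*u*(-u^2 + v^2 - 2)
  coeff of dv: 2*v*(u^2 - v^2)
F^* omega = (8*u*(-u^2 + v^2 - 2)) du + (2*v*(u^2 - v^2)) dv.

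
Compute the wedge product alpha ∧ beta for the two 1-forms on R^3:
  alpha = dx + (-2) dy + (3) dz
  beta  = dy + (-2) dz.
alpha ∧ beta = (1) dx ∧ dy + (-2) dx ∧ dz + (1) dy ∧ dz

Distribute the wedge, using dx_i ∧ dx_j = -dx_j ∧ dx_i and dx_i ∧ dx_i = 0. For each pair (i, j) with i < j, the coefficient of dx_i ∧ dx_j in alpha ∧ beta is (alpha_i * beta_j - alpha_j * beta_i). Collecting: alpha ∧ beta = (1) dx ∧ dy + (-2) dx ∧ dz + (1) dy ∧ dz.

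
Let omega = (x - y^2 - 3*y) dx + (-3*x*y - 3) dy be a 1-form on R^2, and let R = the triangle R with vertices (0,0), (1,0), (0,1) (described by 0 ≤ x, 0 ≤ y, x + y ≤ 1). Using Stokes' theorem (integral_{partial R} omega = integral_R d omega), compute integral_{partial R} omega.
integral_(partial R) omega = 4/3

Stokes: integral_partial_R omega = integral_R d omega with d omega = (∂Q/∂x - ∂P/∂y) dx ∧ dy.
  ∂Q/∂x = -3*y
  ∂P/∂y = -2*y - 3
  integrand = ∂Q/∂x - ∂P/∂y = 3 - y.
Integrating over R: integral_0^1 integral_0^{1-x} (3 - y) dy dx = 4/3.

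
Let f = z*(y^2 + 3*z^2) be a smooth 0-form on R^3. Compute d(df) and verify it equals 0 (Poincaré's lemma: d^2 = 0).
d(df) = 0

Step 1: df = sum_i (∂f/∂x_i) dx_i = (0) dx + (2*y*z) dy + (y^2 + 9*z^2) dz.
Step 2: Apply d again. Using the 1-form formula, the coefficient of dx ∧ dy in d(df) is ∂^2 f/∂x ∂y - ∂^2 f/∂y ∂x = (0) - (0) = 0 (equality of mixed partials for smooth f).
Similarly for dx ∧ dz and dy ∧ dz — all coefficients vanish. So d(df) = 0.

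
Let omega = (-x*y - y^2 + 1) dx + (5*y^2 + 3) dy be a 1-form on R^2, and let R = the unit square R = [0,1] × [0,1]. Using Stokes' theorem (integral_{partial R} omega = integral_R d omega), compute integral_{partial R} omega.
integral_(partial R) omega = 3/2

Stokes: integral_partial_R omega = integral_R d omega with d omega = (∂Q/∂x - ∂P/∂y) dx ∧ dy.
  ∂Q/∂x = 0
  ∂P/∂y = -x - 2*y
  integrand = ∂Q/∂x - ∂P/∂y = x + 2*y.
Integrating over R: integral_0^1 integral_0^1 (x + 2*y) dx dy = 3/2.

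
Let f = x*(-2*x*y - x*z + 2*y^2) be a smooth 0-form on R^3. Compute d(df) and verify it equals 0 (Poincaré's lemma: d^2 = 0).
d(df) = 0

Step 1: df = sum_i (∂f/∂x_i) dx_i = (-4*x*y - 2*x*z + 2*y^2) dx + (2*x*(-x + 2*y)) dy + (-x^2) dz.
Step 2: Apply d again. Using the 1-form formula, the coefficient of dx ∧ dy in d(df) is ∂^2 f/∂x ∂y - ∂^2 f/∂y ∂x = (-4*x + 4*y) - (-4*x + 4*y) = 0 (equality of mixed partials for smooth f).
Similarly for dx ∧ dz and dy ∧ dz — all coefficients vanish. So d(df) = 0.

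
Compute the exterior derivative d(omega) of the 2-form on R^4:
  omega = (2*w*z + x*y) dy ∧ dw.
d(omega) = (y) dx ∧ dy ∧ dw + (-2*w) dy ∧ dz ∧ dw

For a 2-form omega = sum_{i<j} g_{ij} dx_i ∧ dx_j, the exterior derivative is
  d(omega) = sum_{i<j} d(g_{ij}) ∧ dx_i ∧ dx_j = sum_{i<j, k} (∂g_{ij}/∂x_k) dx_k ∧ dx_i ∧ dx_j.
Expand each term, using dx_k ∧ dx_i ∧ dx_j = sgn(permutation) dx_{(a)} ∧ dx_{(b)} ∧ dx_{(c)} with (a < b < c) sorted:
  d(2*w*z + x*y) includes (∂/∂x)(2*w*z + x*y) dx = (y) dx, which multiplied by dy ∧ dw gives (y) dx ∧ dy ∧ dw
  d(2*w*z + x*y) includes (∂/∂z)(2*w*z + x*y) dz = (2*w) dz, which multiplied by dy ∧ dw gives (-2*w) dy ∧ dz ∧ dw
Collecting like 3-forms: d(omega) = (y) dx ∧ dy ∧ dw + (-2*w) dy ∧ dz ∧ dw.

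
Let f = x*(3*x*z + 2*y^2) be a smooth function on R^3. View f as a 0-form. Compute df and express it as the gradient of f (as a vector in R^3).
df = (6*x*z + 2*y^2) dx + (4*x*y) dy + (3*x^2) dz; grad f = (6*x*z + 2*y^2, 4*x*y, 3*x^2)

For a 0-form f, d f = (∂f/∂x) dx + (∂f/∂y) dy + (∂f/∂z) dz. The components of the vector representation are exactly the entries of grad f in Cartesian coordinates:
  ∂f/∂x = 6*x*z + 2*y^2
  ∂f/∂y = 4*x*y
  ∂f/∂z = 3*x^2.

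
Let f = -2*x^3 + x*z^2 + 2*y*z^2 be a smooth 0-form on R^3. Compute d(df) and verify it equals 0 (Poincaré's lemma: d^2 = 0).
d(df) = 0

Step 1: df = sum_i (∂f/∂x_i) dx_i = (-6*x^2 + z^2) dx + (2*z^2) dy + (2*z*(x + 2*y)) dz.
Step 2: Apply d again. Using the 1-form formula, the coefficient of dx ∧ dy in d(df) is ∂^2 f/∂x ∂y - ∂^2 f/∂y ∂x = (0) - (0) = 0 (equality of mixed partials for smooth f).
Similarly for dx ∧ dz and dy ∧ dz — all coefficients vanish. So d(df) = 0.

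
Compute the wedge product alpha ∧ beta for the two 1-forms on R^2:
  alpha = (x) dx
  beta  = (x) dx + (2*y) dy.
alpha ∧ beta = (2*x*y) dx ∧ dy

Distribute the wedge, using dx_i ∧ dx_j = -dx_j ∧ dx_i and dx_i ∧ dx_i = 0. For each pair (i, j) with i < j, the coefficient of dx_i ∧ dx_j in alpha ∧ beta is (alpha_i * beta_j - alpha_j * beta_i). Collecting: alpha ∧ beta = (2*x*y) dx ∧ dy.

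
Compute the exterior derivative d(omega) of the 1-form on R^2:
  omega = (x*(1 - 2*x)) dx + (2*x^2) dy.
d(omega) = (4*x) dx ∧ dy

For a 1-form omega = sum_i f_i dx_i, the exterior derivative is
  d(omega) = sum_{i < j} (∂f_j/∂x_i - ∂f_i/∂x_j) dx_i ∧ dx_j.
  coefficient of dx ∧ dy: ∂f_2/∂x - ∂f_1/∂y = ∂(2*x^2)/∂x - ∂(x*(1 - 2*x))/∂y = 4*x
Assembling: d(omega) = (4*x) dx ∧ dy.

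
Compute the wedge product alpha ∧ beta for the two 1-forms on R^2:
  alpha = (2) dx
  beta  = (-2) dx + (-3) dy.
alpha ∧ beta = (-6) dx ∧ dy

Distribute the wedge, using dx_i ∧ dx_j = -dx_j ∧ dx_i and dx_i ∧ dx_i = 0. For each pair (i, j) with i < j, the coefficient of dx_i ∧ dx_j in alpha ∧ beta is (alpha_i * beta_j - alpha_j * beta_i). Collecting: alpha ∧ beta = (-6) dx ∧ dy.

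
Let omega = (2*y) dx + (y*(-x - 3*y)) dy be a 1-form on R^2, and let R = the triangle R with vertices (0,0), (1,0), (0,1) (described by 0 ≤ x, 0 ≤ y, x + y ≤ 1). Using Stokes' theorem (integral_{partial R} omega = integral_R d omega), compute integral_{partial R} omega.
integral_(partial R) omega = -7/6

Stokes: integral_partial_R omega = integral_R d omega with d omega = (∂Q/∂x - ∂P/∂y) dx ∧ dy.
  ∂Q/∂x = -y
  ∂P/∂y = 2
  integrand = ∂Q/∂x - ∂P/∂y = -y - 2.
Integrating over R: integral_0^1 integral_0^{1-x} (-y - 2) dy dx = -7/6.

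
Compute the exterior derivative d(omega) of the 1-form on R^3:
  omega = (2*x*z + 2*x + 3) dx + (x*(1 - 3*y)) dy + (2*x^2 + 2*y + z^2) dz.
d(omega) = (1 - 3*y) dx ∧ dy + (2*x) dx ∧ dz + (2) dy ∧ dz

For a 1-form omega = sum_i f_i dx_i, the exterior derivative is
  d(omega) = sum_{i < j} (∂f_j/∂x_i - ∂f_i/∂x_j) dx_i ∧ dx_j.
  coefficient of dx ∧ dy: ∂f_2/∂x - ∂f_1/∂y = ∂(x*(1 - 3*y))/∂x - ∂(2*x*z + 2*x + 3)/∂y = 1 - 3*y
  coefficient of dx ∧ dz: ∂f_3/∂x - ∂f_1/∂z = ∂(2*x^2 + 2*y + z^2)/∂x - ∂(2*x*z + 2*x + 3)/∂z = 2*x
  coefficient of dy ∧ dz: ∂f_3/∂y - ∂f_2/∂z = ∂(2*x^2 + 2*y + z^2)/∂y - ∂(x*(1 - 3*y))/∂z = 2
Assembling: d(omega) = (1 - 3*y) dx ∧ dy + (2*x) dx ∧ dz + (2) dy ∧ dz.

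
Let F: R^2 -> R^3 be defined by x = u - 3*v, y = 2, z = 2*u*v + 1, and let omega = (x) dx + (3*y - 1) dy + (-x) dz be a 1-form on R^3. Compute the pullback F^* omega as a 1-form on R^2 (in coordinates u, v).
F^* omega = (-2*u*v + u + 6*v^2 - 3*v) du + (-2*u^2 + 6*u*v - 3*u + 9*v) dv

Using F^*(f dg) = (f ∘ F) d(g ∘ F), substitute each coordinate x_i by F_i(u, v) in f_i, and replace dx_i by d F_i = (∂F_i/∂u) du + (∂F_i/∂v) dv.
  For the x component: f_1(F) = u - 3*v; d F_1 = (1) du + (-3) dv
  For the y component: f_2(F) = 5; d F_2 = (0) du + (0) dv
  For the z component: f_3(F) = -u + 3*v; d F_3 = (2*v) du + (2*u) dv
Combining and collecting du, dv coefficients:
  coeff of du: -2*u*v + u + 6*v^2 - 3*v
  coeff of dv: -2*u^2 + 6*u*v - 3*u + 9*v
F^* omega = (-2*u*v + u + 6*v^2 - 3*v) du + (-2*u^2 + 6*u*v - 3*u + 9*v) dv.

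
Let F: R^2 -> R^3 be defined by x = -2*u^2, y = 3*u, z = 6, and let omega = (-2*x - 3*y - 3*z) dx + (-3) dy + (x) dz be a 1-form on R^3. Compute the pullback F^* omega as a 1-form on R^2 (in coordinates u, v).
F^* omega = (-16*u^3 + 36*u^2 + 72*u - 9) du

Using F^*(f dg) = (f ∘ F) d(g ∘ F), substitute each coordinate x_i by F_i(u, v) in f_i, and replace dx_i by d F_i = (∂F_i/∂u) du + (∂F_i/∂v) dv.
  For the x component: f_1(F) = 4*u^2 - 9*u - 18; d F_1 = (-4*u) du + (0) dv
  For the y component: f_2(F) = -3; d F_2 = (3) du + (0) dv
  For the z component: f_3(F) = -2*u^2; d F_3 = (0) du + (0) dv
Combining and collecting du, dv coefficients:
  coeff of du: -16*u^3 + 36*u^2 + 72*u - 9
  coeff of dv: 0
F^* omega = (-16*u^3 + 36*u^2 + 72*u - 9) du.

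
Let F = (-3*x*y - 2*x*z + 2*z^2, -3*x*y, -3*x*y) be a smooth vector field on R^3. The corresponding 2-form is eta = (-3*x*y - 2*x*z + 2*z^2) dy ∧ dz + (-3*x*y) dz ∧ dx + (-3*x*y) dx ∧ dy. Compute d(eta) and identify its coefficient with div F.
d(eta) = (-3*x - 3*y - 2*z) dx ∧ dy ∧ dz; div F = -3*x - 3*y - 2*z

For a 2-form in R^3 of the form above, applying d gives a 3-form with coefficient ∂P/∂x + ∂Q/∂y + ∂R/∂z:
  ∂P/∂x = -3*y - 2*z
  ∂Q/∂y = -3*x
  ∂R/∂z = 0
Sum = -3*x - 3*y - 2*z, which is exactly div F.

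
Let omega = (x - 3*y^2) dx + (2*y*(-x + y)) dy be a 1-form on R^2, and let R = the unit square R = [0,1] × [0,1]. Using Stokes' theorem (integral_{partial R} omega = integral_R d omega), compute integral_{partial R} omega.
integral_(partial R) omega = 2

Stokes: integral_partial_R omega = integral_R d omega with d omega = (∂Q/∂x - ∂P/∂y) dx ∧ dy.
  ∂Q/∂x = -2*y
  ∂P/∂y = -6*y
  integrand = ∂Q/∂x - ∂P/∂y = 4*y.
Integrating over R: integral_0^1 integral_0^1 (4*y) dx dy = 2.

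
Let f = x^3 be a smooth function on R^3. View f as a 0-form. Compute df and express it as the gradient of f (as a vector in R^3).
df = (3*x^2) dx + (0) dy + (0) dz; grad f = (3*x^2, 0, 0)

For a 0-form f, d f = (∂f/∂x) dx + (∂f/∂y) dy + (∂f/∂z) dz. The components of the vector representation are exactly the entries of grad f in Cartesian coordinates:
  ∂f/∂x = 3*x^2
  ∂f/∂y = 0
  ∂f/∂z = 0.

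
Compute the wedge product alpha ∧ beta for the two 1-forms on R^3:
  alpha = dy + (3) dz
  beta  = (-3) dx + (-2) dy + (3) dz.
alpha ∧ beta = (3) dx ∧ dy + (9) dy ∧ dz + (9) dx ∧ dz

Distribute the wedge, using dx_i ∧ dx_j = -dx_j ∧ dx_i and dx_i ∧ dx_i = 0. For each pair (i, j) with i < j, the coefficient of dx_i ∧ dx_j in alpha ∧ beta is (alpha_i * beta_j - alpha_j * beta_i). Collecting: alpha ∧ beta = (3) dx ∧ dy + (9) dy ∧ dz + (9) dx ∧ dz.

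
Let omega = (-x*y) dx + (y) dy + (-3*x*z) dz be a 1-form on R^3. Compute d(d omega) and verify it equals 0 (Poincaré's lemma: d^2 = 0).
d(d omega) = 0

Step 1: d omega = sum_{i<j} (∂f_j/∂x_i - ∂f_i/∂x_j) dx_i ∧ dx_j:
  coeff of dx ∧ dy: x
  coeff of dx ∧ dz: -3*z
  coeff of dy ∧ dz: 0
Step 2: Apply d again to each 2-form coefficient. The only possible 3-form in R^3 is dx ∧ dy ∧ dz, with coefficient
  ∂(coeff of dy∧dz)/∂x - ∂(coeff of dx∧dz)/∂y + ∂(coeff of dx∧dy)/∂z
  = ∂/∂x (0) - ∂/∂y (-3*z) + ∂/∂z (x).
Each of these terms simplifies to sums of mixed partials that cancel in pairs. The result is 0 (by equality of mixed partials for smooth functions — Schwarz / Clairaut).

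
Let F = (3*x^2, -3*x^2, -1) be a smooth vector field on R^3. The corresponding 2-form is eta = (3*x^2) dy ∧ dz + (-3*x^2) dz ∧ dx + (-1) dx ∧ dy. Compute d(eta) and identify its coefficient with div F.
d(eta) = (6*x) dx ∧ dy ∧ dz; div F = 6*x

For a 2-form in R^3 of the form above, applying d gives a 3-form with coefficient ∂P/∂x + ∂Q/∂y + ∂R/∂z:
  ∂P/∂x = 6*x
  ∂Q/∂y = 0
  ∂R/∂z = 0
Sum = 6*x, which is exactly div F.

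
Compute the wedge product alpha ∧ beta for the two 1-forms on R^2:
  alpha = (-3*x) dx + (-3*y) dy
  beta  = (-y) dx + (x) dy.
alpha ∧ beta = (-3*x^2 - 3*y^2) dx ∧ dy

Distribute the wedge, using dx_i ∧ dx_j = -dx_j ∧ dx_i and dx_i ∧ dx_i = 0. For each pair (i, j) with i < j, the coefficient of dx_i ∧ dx_j in alpha ∧ beta is (alpha_i * beta_j - alpha_j * beta_i). Collecting: alpha ∧ beta = (-3*x^2 - 3*y^2) dx ∧ dy.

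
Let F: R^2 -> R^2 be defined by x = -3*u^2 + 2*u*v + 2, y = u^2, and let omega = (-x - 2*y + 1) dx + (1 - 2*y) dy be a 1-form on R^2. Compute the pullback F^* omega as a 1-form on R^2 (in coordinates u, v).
F^* omega = (-10*u^3 + 14*u^2*v - 4*u*v^2 + 8*u - 2*v) du + (2*u*(u^2 - 2*u*v - 1)) dv

Using F^*(f dg) = (f ∘ F) d(g ∘ F), substitute each coordinate x_i by F_i(u, v) in f_i, and replace dx_i by d F_i = (∂F_i/∂u) du + (∂F_i/∂v) dv.
  For the x component: f_1(F) = u^2 - 2*u*v - 1; d F_1 = (-6*u + 2*v) du + (2*u) dv
  For the y component: f_2(F) = 1 - 2*u^2; d F_2 = (2*u) du + (0) dv
Combining and collecting du, dv coefficients:
  coeff of du: -10*u^3 + 14*u^2*v - 4*u*v^2 + 8*u - 2*v
  coeff of dv: 2*u*(u^2 - 2*u*v - 1)
F^* omega = (-10*u^3 + 14*u^2*v - 4*u*v^2 + 8*u - 2*v) du + (2*u*(u^2 - 2*u*v - 1)) dv.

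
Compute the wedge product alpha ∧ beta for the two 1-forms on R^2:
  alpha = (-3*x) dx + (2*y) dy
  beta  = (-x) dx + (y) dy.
alpha ∧ beta = (-x*y) dx ∧ dy

Distribute the wedge, using dx_i ∧ dx_j = -dx_j ∧ dx_i and dx_i ∧ dx_i = 0. For each pair (i, j) with i < j, the coefficient of dx_i ∧ dx_j in alpha ∧ beta is (alpha_i * beta_j - alpha_j * beta_i). Collecting: alpha ∧ beta = (-x*y) dx ∧ dy.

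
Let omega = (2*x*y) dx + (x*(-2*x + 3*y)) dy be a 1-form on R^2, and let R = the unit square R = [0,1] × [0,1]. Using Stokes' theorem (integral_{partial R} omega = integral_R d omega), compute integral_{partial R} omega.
integral_(partial R) omega = -3/2

Stokes: integral_partial_R omega = integral_R d omega with d omega = (∂Q/∂x - ∂P/∂y) dx ∧ dy.
  ∂Q/∂x = -4*x + 3*y
  ∂P/∂y = 2*x
  integrand = ∂Q/∂x - ∂P/∂y = -6*x + 3*y.
Integrating over R: integral_0^1 integral_0^1 (-6*x + 3*y) dx dy = -3/2.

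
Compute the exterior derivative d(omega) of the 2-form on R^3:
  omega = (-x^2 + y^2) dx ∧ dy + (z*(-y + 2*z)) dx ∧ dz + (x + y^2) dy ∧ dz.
d(omega) = (z + 1) dx ∧ dy ∧ dz

For a 2-form omega = sum_{i<j} g_{ij} dx_i ∧ dx_j, the exterior derivative is
  d(omega) = sum_{i<j} d(g_{ij}) ∧ dx_i ∧ dx_j = sum_{i<j, k} (∂g_{ij}/∂x_k) dx_k ∧ dx_i ∧ dx_j.
Expand each term, using dx_k ∧ dx_i ∧ dx_j = sgn(permutation) dx_{(a)} ∧ dx_{(b)} ∧ dx_{(c)} with (a < b < c) sorted:
  d(z*(-y + 2*z)) includes (∂/∂y)(z*(-y + 2*z)) dy = (-z) dy, which multiplied by dx ∧ dz gives (z) dx ∧ dy ∧ dz
  d(x + y^2) includes (∂/∂x)(x + y^2) dx = (1) dx, which multiplied by dy ∧ dz gives (1) dx ∧ dy ∧ dz
Collecting like 3-forms: d(omega) = (z + 1) dx ∧ dy ∧ dz.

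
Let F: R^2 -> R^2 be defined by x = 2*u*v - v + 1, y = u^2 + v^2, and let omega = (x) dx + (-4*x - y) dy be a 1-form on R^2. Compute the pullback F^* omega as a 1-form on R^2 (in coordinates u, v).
F^* omega = (-2*u^3 - 16*u^2*v + 2*u*v^2 + 8*u*v - 8*u - 2*v^2 + 2*v) du + (2*u^2*v - 16*u*v^2 - 4*u*v + 2*u - 2*v^3 + 8*v^2 - 7*v - 1) dv

Using F^*(f dg) = (f ∘ F) d(g ∘ F), substitute each coordinate x_i by F_i(u, v) in f_i, and replace dx_i by d F_i = (∂F_i/∂u) du + (∂F_i/∂v) dv.
  For the x component: f_1(F) = 2*u*v - v + 1; d F_1 = (2*v) du + (2*u - 1) dv
  For the y component: f_2(F) = -u^2 - 8*u*v - v^2 + 4*v - 4; d F_2 = (2*u) du + (2*v) dv
Combining and collecting du, dv coefficients:
  coeff of du: -2*u^3 - 16*u^2*v + 2*u*v^2 + 8*u*v - 8*u - 2*v^2 + 2*v
  coeff of dv: 2*u^2*v - 16*u*v^2 - 4*u*v + 2*u - 2*v^3 + 8*v^2 - 7*v - 1
F^* omega = (-2*u^3 - 16*u^2*v + 2*u*v^2 + 8*u*v - 8*u - 2*v^2 + 2*v) du + (2*u^2*v - 16*u*v^2 - 4*u*v + 2*u - 2*v^3 + 8*v^2 - 7*v - 1) dv.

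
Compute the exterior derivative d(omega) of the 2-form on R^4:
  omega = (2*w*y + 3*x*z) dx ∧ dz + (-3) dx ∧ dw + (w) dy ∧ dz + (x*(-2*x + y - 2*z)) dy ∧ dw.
d(omega) = (-2*w) dx ∧ dy ∧ dz + (2*y) dx ∧ dz ∧ dw + (2*x + 1) dy ∧ dz ∧ dw + (-4*x + y - 2*z) dx ∧ dy ∧ dw

For a 2-form omega = sum_{i<j} g_{ij} dx_i ∧ dx_j, the exterior derivative is
  d(omega) = sum_{i<j} d(g_{ij}) ∧ dx_i ∧ dx_j = sum_{i<j, k} (∂g_{ij}/∂x_k) dx_k ∧ dx_i ∧ dx_j.
Expand each term, using dx_k ∧ dx_i ∧ dx_j = sgn(permutation) dx_{(a)} ∧ dx_{(b)} ∧ dx_{(c)} with (a < b < c) sorted:
  d(2*w*y + 3*x*z) includes (∂/∂y)(2*w*y + 3*x*z) dy = (2*w) dy, which multiplied by dx ∧ dz gives (-2*w) dx ∧ dy ∧ dz
  d(2*w*y + 3*x*z) includes (∂/∂w)(2*w*y + 3*x*z) dw = (2*y) dw, which multiplied by dx ∧ dz gives (2*y) dx ∧ dz ∧ dw
  d(w) includes (∂/∂w)(w) dw = (1) dw, which multiplied by dy ∧ dz gives (1) dy ∧ dz ∧ dw
  d(x*(-2*x + y - 2*z)) includes (∂/∂x)(x*(-2*x + y - 2*z)) dx = (-4*x + y - 2*z) dx, which multiplied by dy ∧ dw gives (-4*x + y - 2*z) dx ∧ dy ∧ dw
  d(x*(-2*x + y - 2*z)) includes (∂/∂z)(x*(-2*x + y - 2*z)) dz = (-2*x) dz, which multiplied by dy ∧ dw gives (2*x) dy ∧ dz ∧ dw
Collecting like 3-forms: d(omega) = (-2*w) dx ∧ dy ∧ dz + (2*y) dx ∧ dz ∧ dw + (2*x + 1) dy ∧ dz ∧ dw + (-4*x + y - 2*z) dx ∧ dy ∧ dw.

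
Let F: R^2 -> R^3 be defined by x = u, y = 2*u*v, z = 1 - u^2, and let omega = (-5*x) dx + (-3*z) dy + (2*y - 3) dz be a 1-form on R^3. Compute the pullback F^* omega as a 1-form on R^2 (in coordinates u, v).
F^* omega = (-2*u^2*v + u - 6*v) du + (6*u*(u^2 - 1)) dv

Using F^*(f dg) = (f ∘ F) d(g ∘ F), substitute each coordinate x_i by F_i(u, v) in f_i, and replace dx_i by d F_i = (∂F_i/∂u) du + (∂F_i/∂v) dv.
  For the x component: f_1(F) = -5*u; d F_1 = (1) du + (0) dv
  For the y component: f_2(F) = 3*u^2 - 3; d F_2 = (2*v) du + (2*u) dv
  For the z component: f_3(F) = 4*u*v - 3; d F_3 = (-2*u) du + (0) dv
Combining and collecting du, dv coefficients:
  coeff of du: -2*u^2*v + u - 6*v
  coeff of dv: 6*u*(u^2 - 1)
F^* omega = (-2*u^2*v + u - 6*v) du + (6*u*(u^2 - 1)) dv.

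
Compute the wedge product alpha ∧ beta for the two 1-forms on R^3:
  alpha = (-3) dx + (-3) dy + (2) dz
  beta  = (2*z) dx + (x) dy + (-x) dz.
alpha ∧ beta = (-3*x + 6*z) dx ∧ dy + (3*x - 4*z) dx ∧ dz + (x) dy ∧ dz

Distribute the wedge, using dx_i ∧ dx_j = -dx_j ∧ dx_i and dx_i ∧ dx_i = 0. For each pair (i, j) with i < j, the coefficient of dx_i ∧ dx_j in alpha ∧ beta is (alpha_i * beta_j - alpha_j * beta_i). Collecting: alpha ∧ beta = (-3*x + 6*z) dx ∧ dy + (3*x - 4*z) dx ∧ dz + (x) dy ∧ dz.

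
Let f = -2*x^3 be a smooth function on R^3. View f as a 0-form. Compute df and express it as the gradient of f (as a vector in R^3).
df = (-6*x^2) dx + (0) dy + (0) dz; grad f = (-6*x^2, 0, 0)

For a 0-form f, d f = (∂f/∂x) dx + (∂f/∂y) dy + (∂f/∂z) dz. The components of the vector representation are exactly the entries of grad f in Cartesian coordinates:
  ∂f/∂x = -6*x^2
  ∂f/∂y = 0
  ∂f/∂z = 0.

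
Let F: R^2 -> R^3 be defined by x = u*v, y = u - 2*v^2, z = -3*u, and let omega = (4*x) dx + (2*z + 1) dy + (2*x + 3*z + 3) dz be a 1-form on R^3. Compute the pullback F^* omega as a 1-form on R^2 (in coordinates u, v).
F^* omega = (4*u*v^2 - 6*u*v + 21*u - 8) du + (4*v*(u^2 + 6*u - 1)) dv

Using F^*(f dg) = (f ∘ F) d(g ∘ F), substitute each coordinate x_i by F_i(u, v) in f_i, and replace dx_i by d F_i = (∂F_i/∂u) du + (∂F_i/∂v) dv.
  For the x component: f_1(F) = 4*u*v; d F_1 = (v) du + (u) dv
  For the y component: f_2(F) = 1 - 6*u; d F_2 = (1) du + (-4*v) dv
  For the z component: f_3(F) = 2*u*v - 9*u + 3; d F_3 = (-3) du + (0) dv
Combining and collecting du, dv coefficients:
  coeff of du: 4*u*v^2 - 6*u*v + 21*u - 8
  coeff of dv: 4*v*(u^2 + 6*u - 1)
F^* omega = (4*u*v^2 - 6*u*v + 21*u - 8) du + (4*v*(u^2 + 6*u - 1)) dv.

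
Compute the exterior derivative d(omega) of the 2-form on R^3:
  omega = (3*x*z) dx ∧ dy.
d(omega) = (3*x) dx ∧ dy ∧ dz

For a 2-form omega = sum_{i<j} g_{ij} dx_i ∧ dx_j, the exterior derivative is
  d(omega) = sum_{i<j} d(g_{ij}) ∧ dx_i ∧ dx_j = sum_{i<j, k} (∂g_{ij}/∂x_k) dx_k ∧ dx_i ∧ dx_j.
Expand each term, using dx_k ∧ dx_i ∧ dx_j = sgn(permutation) dx_{(a)} ∧ dx_{(b)} ∧ dx_{(c)} with (a < b < c) sorted:
  d(3*x*z) includes (∂/∂z)(3*x*z) dz = (3*x) dz, which multiplied by dx ∧ dy gives (3*x) dx ∧ dy ∧ dz
Collecting like 3-forms: d(omega) = (3*x) dx ∧ dy ∧ dz.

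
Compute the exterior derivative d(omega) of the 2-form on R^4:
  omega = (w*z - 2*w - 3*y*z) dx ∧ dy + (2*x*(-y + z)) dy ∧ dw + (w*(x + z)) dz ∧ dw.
d(omega) = (w - 3*y) dx ∧ dy ∧ dz + (-2*y + 3*z - 2) dx ∧ dy ∧ dw + (-2*x) dy ∧ dz ∧ dw + (w) dx ∧ dz ∧ dw

For a 2-form omega = sum_{i<j} g_{ij} dx_i ∧ dx_j, the exterior derivative is
  d(omega) = sum_{i<j} d(g_{ij}) ∧ dx_i ∧ dx_j = sum_{i<j, k} (∂g_{ij}/∂x_k) dx_k ∧ dx_i ∧ dx_j.
Expand each term, using dx_k ∧ dx_i ∧ dx_j = sgn(permutation) dx_{(a)} ∧ dx_{(b)} ∧ dx_{(c)} with (a < b < c) sorted:
  d(w*z - 2*w - 3*y*z) includes (∂/∂z)(w*z - 2*w - 3*y*z) dz = (w - 3*y) dz, which multiplied by dx ∧ dy gives (w - 3*y) dx ∧ dy ∧ dz
  d(w*z - 2*w - 3*y*z) includes (∂/∂w)(w*z - 2*w - 3*y*z) dw = (z - 2) dw, which multiplied by dx ∧ dy gives (z - 2) dx ∧ dy ∧ dw
  d(2*x*(-y + z)) includes (∂/∂x)(2*x*(-y + z)) dx = (-2*y + 2*z) dx, which multiplied by dy ∧ dw gives (-2*y + 2*z) dx ∧ dy ∧ dw
  d(2*x*(-y + z)) includes (∂/∂z)(2*x*(-y + z)) dz = (2*x) dz, which multiplied by dy ∧ dw gives (-2*x) dy ∧ dz ∧ dw
  d(w*(x + z)) includes (∂/∂x)(w*(x + z)) dx = (w) dx, which multiplied by dz ∧ dw gives (w) dx ∧ dz ∧ dw
Collecting like 3-forms: d(omega) = (w - 3*y) dx ∧ dy ∧ dz + (-2*y + 3*z - 2) dx ∧ dy ∧ dw + (-2*x) dy ∧ dz ∧ dw + (w) dx ∧ dz ∧ dw.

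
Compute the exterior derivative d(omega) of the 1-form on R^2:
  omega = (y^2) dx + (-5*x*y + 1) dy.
d(omega) = (-7*y) dx ∧ dy

For a 1-form omega = sum_i f_i dx_i, the exterior derivative is
  d(omega) = sum_{i < j} (∂f_j/∂x_i - ∂f_i/∂x_j) dx_i ∧ dx_j.
  coefficient of dx ∧ dy: ∂f_2/∂x - ∂f_1/∂y = ∂(-5*x*y + 1)/∂x - ∂(y^2)/∂y = -7*y
Assembling: d(omega) = (-7*y) dx ∧ dy.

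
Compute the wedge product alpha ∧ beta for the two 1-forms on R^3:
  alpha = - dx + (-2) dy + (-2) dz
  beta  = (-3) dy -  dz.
alpha ∧ beta = (3) dx ∧ dy + (1) dx ∧ dz + (-4) dy ∧ dz

Distribute the wedge, using dx_i ∧ dx_j = -dx_j ∧ dx_i and dx_i ∧ dx_i = 0. For each pair (i, j) with i < j, the coefficient of dx_i ∧ dx_j in alpha ∧ beta is (alpha_i * beta_j - alpha_j * beta_i). Collecting: alpha ∧ beta = (3) dx ∧ dy + (1) dx ∧ dz + (-4) dy ∧ dz.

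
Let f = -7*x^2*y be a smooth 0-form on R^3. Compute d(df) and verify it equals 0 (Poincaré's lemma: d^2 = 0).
d(df) = 0

Step 1: df = sum_i (∂f/∂x_i) dx_i = (-14*x*y) dx + (-7*x^2) dy + (0) dz.
Step 2: Apply d again. Using the 1-form formula, the coefficient of dx ∧ dy in d(df) is ∂^2 f/∂x ∂y - ∂^2 f/∂y ∂x = (-14*x) - (-14*x) = 0 (equality of mixed partials for smooth f).
Similarly for dx ∧ dz and dy ∧ dz — all coefficients vanish. So d(df) = 0.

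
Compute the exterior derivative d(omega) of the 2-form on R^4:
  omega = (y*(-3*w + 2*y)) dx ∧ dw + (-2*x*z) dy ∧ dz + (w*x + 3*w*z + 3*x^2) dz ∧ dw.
d(omega) = (3*w - 4*y) dx ∧ dy ∧ dw + (-2*z) dx ∧ dy ∧ dz + (w + 6*x) dx ∧ dz ∧ dw

For a 2-form omega = sum_{i<j} g_{ij} dx_i ∧ dx_j, the exterior derivative is
  d(omega) = sum_{i<j} d(g_{ij}) ∧ dx_i ∧ dx_j = sum_{i<j, k} (∂g_{ij}/∂x_k) dx_k ∧ dx_i ∧ dx_j.
Expand each term, using dx_k ∧ dx_i ∧ dx_j = sgn(permutation) dx_{(a)} ∧ dx_{(b)} ∧ dx_{(c)} with (a < b < c) sorted:
  d(y*(-3*w + 2*y)) includes (∂/∂y)(y*(-3*w + 2*y)) dy = (-3*w + 4*y) dy, which multiplied by dx ∧ dw gives (3*w - 4*y) dx ∧ dy ∧ dw
  d(-2*x*z) includes (∂/∂x)(-2*x*z) dx = (-2*z) dx, which multiplied by dy ∧ dz gives (-2*z) dx ∧ dy ∧ dz
  d(w*x + 3*w*z + 3*x^2) includes (∂/∂x)(w*x + 3*w*z + 3*x^2) dx = (w + 6*x) dx, which multiplied by dz ∧ dw gives (w + 6*x) dx ∧ dz ∧ dw
Collecting like 3-forms: d(omega) = (3*w - 4*y) dx ∧ dy ∧ dw + (-2*z) dx ∧ dy ∧ dz + (w + 6*x) dx ∧ dz ∧ dw.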